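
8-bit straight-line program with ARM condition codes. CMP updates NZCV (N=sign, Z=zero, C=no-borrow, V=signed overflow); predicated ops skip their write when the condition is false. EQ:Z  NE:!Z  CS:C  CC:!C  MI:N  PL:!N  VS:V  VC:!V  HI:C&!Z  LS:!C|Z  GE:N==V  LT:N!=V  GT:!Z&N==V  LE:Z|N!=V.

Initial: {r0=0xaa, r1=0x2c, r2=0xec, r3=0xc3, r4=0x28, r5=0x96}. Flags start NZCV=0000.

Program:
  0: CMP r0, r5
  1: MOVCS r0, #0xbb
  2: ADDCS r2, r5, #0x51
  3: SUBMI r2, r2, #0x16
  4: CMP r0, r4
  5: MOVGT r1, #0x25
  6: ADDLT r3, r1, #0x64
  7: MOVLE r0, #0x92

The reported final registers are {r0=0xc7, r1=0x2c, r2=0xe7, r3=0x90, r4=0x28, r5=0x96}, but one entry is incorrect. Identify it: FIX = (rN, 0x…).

FIX = (r0, 0x92)

[0] flags=0010 → (cmp)
[1] flags=0010 CS?T → r0=0xbb
[2] flags=0010 CS?T → r2=0xe7
[3] flags=0010 MI?F → skip
[4] flags=1010 → (cmp)
[5] flags=1010 GT?F → skip
[6] flags=1010 LT?T → r3=0x90
[7] flags=1010 LE?T → r0=0x92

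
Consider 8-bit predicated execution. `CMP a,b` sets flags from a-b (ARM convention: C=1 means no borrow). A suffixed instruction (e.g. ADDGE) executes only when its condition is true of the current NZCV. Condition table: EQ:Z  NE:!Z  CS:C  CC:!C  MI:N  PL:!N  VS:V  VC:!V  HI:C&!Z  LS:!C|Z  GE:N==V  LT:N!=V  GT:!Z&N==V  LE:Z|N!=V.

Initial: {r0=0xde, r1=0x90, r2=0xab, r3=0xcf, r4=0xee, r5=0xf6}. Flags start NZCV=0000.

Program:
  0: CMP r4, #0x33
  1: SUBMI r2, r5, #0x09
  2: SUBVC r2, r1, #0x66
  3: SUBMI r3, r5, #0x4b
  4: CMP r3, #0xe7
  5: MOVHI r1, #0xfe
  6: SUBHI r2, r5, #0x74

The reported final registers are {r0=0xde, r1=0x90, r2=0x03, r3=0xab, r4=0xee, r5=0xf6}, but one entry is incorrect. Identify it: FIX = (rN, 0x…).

[0] flags=1010 → (cmp)
[1] flags=1010 MI?T → r2=0xed
[2] flags=1010 VC?T → r2=0x2a
[3] flags=1010 MI?T → r3=0xab
[4] flags=1000 → (cmp)
[5] flags=1000 HI?F → skip
[6] flags=1000 HI?F → skip

FIX = (r2, 0x2a)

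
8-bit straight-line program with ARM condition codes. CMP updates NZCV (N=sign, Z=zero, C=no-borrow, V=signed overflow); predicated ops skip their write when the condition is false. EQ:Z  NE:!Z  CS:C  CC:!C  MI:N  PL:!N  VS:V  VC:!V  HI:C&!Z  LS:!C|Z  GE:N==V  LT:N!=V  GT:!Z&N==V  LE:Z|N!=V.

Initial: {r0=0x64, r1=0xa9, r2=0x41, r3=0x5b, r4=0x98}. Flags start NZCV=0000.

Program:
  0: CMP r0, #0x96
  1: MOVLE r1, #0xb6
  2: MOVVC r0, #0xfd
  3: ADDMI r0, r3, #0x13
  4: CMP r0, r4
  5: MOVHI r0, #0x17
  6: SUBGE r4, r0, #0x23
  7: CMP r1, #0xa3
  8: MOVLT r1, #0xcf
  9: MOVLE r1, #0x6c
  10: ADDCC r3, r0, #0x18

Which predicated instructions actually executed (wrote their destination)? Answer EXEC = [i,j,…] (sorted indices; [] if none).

0: ✓ CMP  NZCV=1001
1: · MOVLE
2: · MOVVC
3: ✓ ADDMI  r0←0x6e
4: ✓ CMP  NZCV=1001
5: · MOVHI
6: ✓ SUBGE  r4←0x4b
7: ✓ CMP  NZCV=0010
8: · MOVLT
9: · MOVLE
10: · ADDCC

EXEC = [3,6]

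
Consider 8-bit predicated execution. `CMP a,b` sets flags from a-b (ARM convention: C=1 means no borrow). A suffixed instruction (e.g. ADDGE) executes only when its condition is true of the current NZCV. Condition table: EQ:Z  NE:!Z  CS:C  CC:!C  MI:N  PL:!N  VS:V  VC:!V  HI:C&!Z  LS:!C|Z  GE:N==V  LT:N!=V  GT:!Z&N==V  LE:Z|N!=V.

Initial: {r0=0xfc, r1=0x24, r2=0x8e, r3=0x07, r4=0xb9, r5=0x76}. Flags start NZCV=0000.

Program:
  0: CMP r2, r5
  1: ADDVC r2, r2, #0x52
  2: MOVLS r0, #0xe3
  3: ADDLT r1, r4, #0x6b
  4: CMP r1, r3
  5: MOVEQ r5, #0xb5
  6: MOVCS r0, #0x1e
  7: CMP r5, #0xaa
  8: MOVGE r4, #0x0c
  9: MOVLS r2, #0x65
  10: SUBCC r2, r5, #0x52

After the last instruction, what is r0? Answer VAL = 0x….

VAL = 0x1e

[0] flags=0011 → (cmp)
[1] flags=0011 VC?F → skip
[2] flags=0011 LS?F → skip
[3] flags=0011 LT?T → r1=0x24
[4] flags=0010 → (cmp)
[5] flags=0010 EQ?F → skip
[6] flags=0010 CS?T → r0=0x1e
[7] flags=1001 → (cmp)
[8] flags=1001 GE?T → r4=0x0c
[9] flags=1001 LS?T → r2=0x65
[10] flags=1001 CC?T → r2=0x24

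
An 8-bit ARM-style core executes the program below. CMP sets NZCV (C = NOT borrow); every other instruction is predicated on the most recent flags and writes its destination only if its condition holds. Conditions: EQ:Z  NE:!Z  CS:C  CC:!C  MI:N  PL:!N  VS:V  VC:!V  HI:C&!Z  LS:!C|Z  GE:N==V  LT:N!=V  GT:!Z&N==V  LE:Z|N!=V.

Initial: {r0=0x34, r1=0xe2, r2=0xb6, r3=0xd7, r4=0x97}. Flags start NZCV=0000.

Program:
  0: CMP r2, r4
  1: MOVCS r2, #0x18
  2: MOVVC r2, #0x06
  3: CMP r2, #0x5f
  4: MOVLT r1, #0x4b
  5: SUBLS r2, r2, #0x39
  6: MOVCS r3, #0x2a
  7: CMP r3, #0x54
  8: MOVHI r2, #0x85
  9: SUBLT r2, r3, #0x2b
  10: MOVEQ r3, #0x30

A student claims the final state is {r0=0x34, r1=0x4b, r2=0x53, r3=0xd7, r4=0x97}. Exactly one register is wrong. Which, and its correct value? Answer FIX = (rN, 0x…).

[0] flags=0010 → (cmp)
[1] flags=0010 CS?T → r2=0x18
[2] flags=0010 VC?T → r2=0x06
[3] flags=1000 → (cmp)
[4] flags=1000 LT?T → r1=0x4b
[5] flags=1000 LS?T → r2=0xcd
[6] flags=1000 CS?F → skip
[7] flags=1010 → (cmp)
[8] flags=1010 HI?T → r2=0x85
[9] flags=1010 LT?T → r2=0xac
[10] flags=1010 EQ?F → skip

FIX = (r2, 0xac)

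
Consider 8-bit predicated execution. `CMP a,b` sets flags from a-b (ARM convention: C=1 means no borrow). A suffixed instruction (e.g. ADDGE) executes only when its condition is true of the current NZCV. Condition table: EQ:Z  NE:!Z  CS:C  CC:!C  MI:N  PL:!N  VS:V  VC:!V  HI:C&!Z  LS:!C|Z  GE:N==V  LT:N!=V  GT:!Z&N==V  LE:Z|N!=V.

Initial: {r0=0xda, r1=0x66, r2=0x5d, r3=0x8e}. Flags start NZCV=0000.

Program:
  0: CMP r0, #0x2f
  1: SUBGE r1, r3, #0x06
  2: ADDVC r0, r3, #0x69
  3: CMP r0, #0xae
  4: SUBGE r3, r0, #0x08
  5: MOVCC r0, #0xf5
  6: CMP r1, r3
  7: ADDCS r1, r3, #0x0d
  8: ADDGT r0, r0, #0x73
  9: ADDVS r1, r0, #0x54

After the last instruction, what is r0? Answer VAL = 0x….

VAL = 0x6a

[0] flags=1010 → (cmp)
[1] flags=1010 GE?F → skip
[2] flags=1010 VC?T → r0=0xf7
[3] flags=0010 → (cmp)
[4] flags=0010 GE?T → r3=0xef
[5] flags=0010 CC?F → skip
[6] flags=0000 → (cmp)
[7] flags=0000 CS?F → skip
[8] flags=0000 GT?T → r0=0x6a
[9] flags=0000 VS?F → skip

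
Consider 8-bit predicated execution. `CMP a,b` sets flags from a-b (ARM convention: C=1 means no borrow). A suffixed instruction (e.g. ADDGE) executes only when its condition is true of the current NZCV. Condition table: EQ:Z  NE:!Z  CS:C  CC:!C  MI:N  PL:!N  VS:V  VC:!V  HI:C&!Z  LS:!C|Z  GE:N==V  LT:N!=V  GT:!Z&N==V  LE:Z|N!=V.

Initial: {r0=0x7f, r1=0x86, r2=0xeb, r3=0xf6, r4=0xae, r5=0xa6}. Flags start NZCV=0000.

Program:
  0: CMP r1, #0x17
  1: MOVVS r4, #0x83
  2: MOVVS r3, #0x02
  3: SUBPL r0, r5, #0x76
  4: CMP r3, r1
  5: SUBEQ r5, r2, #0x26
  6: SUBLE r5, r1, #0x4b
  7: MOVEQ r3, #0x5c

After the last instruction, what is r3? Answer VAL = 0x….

VAL = 0x02

0: ✓ CMP  NZCV=0011
1: ✓ MOVVS  r4←0x83
2: ✓ MOVVS  r3←0x02
3: ✓ SUBPL  r0←0x30
4: ✓ CMP  NZCV=0000
5: · SUBEQ
6: · SUBLE
7: · MOVEQ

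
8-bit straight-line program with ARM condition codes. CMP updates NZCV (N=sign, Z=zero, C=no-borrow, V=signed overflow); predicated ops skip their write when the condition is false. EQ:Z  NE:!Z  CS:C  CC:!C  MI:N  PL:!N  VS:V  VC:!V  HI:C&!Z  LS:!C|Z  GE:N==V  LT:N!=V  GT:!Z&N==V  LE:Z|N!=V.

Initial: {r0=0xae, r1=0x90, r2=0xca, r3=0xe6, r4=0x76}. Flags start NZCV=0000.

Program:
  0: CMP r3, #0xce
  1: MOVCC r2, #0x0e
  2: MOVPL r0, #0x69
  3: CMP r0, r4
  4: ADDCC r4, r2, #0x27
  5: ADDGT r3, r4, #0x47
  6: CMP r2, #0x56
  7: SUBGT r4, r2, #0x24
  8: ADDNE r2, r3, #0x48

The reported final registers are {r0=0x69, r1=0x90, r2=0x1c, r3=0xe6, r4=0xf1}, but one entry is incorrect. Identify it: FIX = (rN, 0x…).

FIX = (r2, 0x2e)

0: ✓ CMP  NZCV=0010
1: · MOVCC
2: ✓ MOVPL  r0←0x69
3: ✓ CMP  NZCV=1000
4: ✓ ADDCC  r4←0xf1
5: · ADDGT
6: ✓ CMP  NZCV=0011
7: · SUBGT
8: ✓ ADDNE  r2←0x2e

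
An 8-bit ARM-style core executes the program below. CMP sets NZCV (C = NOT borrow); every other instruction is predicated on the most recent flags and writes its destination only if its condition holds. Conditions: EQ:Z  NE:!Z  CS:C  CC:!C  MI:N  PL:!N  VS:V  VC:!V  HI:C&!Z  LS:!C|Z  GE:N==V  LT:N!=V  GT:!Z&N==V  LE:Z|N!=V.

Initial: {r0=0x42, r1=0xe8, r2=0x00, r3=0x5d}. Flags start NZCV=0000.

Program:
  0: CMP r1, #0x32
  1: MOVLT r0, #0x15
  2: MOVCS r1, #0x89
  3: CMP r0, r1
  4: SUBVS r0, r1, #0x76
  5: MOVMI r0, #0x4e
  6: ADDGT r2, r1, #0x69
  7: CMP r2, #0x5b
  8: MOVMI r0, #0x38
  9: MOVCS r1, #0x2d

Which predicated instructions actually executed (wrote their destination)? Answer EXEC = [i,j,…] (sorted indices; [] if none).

EXEC = [1,2,4,5,6,8,9]

[0] flags=1010 → (cmp)
[1] flags=1010 LT?T → r0=0x15
[2] flags=1010 CS?T → r1=0x89
[3] flags=1001 → (cmp)
[4] flags=1001 VS?T → r0=0x13
[5] flags=1001 MI?T → r0=0x4e
[6] flags=1001 GT?T → r2=0xf2
[7] flags=1010 → (cmp)
[8] flags=1010 MI?T → r0=0x38
[9] flags=1010 CS?T → r1=0x2d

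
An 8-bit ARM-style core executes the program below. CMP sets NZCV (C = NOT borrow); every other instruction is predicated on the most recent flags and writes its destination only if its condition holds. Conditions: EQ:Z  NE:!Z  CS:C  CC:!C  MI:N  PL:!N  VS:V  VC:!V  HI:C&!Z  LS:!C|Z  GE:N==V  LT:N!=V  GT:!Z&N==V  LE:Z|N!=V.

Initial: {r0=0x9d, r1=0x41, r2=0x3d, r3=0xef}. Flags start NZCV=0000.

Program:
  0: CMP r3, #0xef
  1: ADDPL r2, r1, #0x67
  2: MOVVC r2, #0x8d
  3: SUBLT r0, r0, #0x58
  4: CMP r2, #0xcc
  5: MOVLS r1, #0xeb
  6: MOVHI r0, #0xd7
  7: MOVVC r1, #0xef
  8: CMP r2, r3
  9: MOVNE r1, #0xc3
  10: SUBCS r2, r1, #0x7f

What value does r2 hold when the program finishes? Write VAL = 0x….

VAL = 0x8d

[0] flags=0110 → (cmp)
[1] flags=0110 PL?T → r2=0xa8
[2] flags=0110 VC?T → r2=0x8d
[3] flags=0110 LT?F → skip
[4] flags=1000 → (cmp)
[5] flags=1000 LS?T → r1=0xeb
[6] flags=1000 HI?F → skip
[7] flags=1000 VC?T → r1=0xef
[8] flags=1000 → (cmp)
[9] flags=1000 NE?T → r1=0xc3
[10] flags=1000 CS?F → skip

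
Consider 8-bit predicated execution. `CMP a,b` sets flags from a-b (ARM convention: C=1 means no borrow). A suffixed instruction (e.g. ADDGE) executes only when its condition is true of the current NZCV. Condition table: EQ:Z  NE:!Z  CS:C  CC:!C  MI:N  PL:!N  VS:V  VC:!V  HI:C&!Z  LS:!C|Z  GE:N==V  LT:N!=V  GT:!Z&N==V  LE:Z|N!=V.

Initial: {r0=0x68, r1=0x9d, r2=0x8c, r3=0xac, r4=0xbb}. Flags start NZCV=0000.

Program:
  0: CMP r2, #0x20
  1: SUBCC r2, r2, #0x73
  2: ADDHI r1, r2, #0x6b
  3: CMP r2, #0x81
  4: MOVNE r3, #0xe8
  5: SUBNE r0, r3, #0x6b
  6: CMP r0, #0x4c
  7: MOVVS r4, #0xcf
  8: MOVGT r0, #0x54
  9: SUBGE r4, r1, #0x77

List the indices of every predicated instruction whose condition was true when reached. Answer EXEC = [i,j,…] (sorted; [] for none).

EXEC = [2,4,5,8,9]

[0] flags=0011 → (cmp)
[1] flags=0011 CC?F → skip
[2] flags=0011 HI?T → r1=0xf7
[3] flags=0010 → (cmp)
[4] flags=0010 NE?T → r3=0xe8
[5] flags=0010 NE?T → r0=0x7d
[6] flags=0010 → (cmp)
[7] flags=0010 VS?F → skip
[8] flags=0010 GT?T → r0=0x54
[9] flags=0010 GE?T → r4=0x80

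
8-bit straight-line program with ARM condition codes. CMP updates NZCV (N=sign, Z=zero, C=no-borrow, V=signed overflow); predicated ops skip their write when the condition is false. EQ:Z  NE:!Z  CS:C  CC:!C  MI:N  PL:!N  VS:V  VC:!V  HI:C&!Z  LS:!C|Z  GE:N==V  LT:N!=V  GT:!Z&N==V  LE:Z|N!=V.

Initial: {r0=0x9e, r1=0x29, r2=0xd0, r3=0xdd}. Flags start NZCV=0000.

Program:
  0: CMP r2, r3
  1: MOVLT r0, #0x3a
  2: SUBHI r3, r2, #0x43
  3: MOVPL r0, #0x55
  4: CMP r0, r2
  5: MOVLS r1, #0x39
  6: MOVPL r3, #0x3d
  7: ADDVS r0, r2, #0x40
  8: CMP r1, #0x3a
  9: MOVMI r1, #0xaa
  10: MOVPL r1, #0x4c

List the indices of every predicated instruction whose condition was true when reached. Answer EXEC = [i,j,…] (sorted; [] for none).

EXEC = [1,5,6,9]

0: ✓ CMP  NZCV=1000
1: ✓ MOVLT  r0←0x3a
2: · SUBHI
3: · MOVPL
4: ✓ CMP  NZCV=0000
5: ✓ MOVLS  r1←0x39
6: ✓ MOVPL  r3←0x3d
7: · ADDVS
8: ✓ CMP  NZCV=1000
9: ✓ MOVMI  r1←0xaa
10: · MOVPL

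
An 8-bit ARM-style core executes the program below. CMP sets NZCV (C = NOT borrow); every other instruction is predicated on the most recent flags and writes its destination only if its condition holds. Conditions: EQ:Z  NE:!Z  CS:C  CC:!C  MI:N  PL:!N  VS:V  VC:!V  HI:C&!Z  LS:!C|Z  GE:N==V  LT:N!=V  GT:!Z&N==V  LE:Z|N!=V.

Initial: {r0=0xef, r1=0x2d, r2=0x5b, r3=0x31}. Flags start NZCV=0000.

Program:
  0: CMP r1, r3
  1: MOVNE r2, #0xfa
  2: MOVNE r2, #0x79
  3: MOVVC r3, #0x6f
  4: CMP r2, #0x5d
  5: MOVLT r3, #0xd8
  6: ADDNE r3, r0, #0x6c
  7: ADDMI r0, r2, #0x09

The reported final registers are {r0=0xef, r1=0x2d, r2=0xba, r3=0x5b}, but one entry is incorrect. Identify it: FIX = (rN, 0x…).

FIX = (r2, 0x79)

0: ✓ CMP  NZCV=1000
1: ✓ MOVNE  r2←0xfa
2: ✓ MOVNE  r2←0x79
3: ✓ MOVVC  r3←0x6f
4: ✓ CMP  NZCV=0010
5: · MOVLT
6: ✓ ADDNE  r3←0x5b
7: · ADDMI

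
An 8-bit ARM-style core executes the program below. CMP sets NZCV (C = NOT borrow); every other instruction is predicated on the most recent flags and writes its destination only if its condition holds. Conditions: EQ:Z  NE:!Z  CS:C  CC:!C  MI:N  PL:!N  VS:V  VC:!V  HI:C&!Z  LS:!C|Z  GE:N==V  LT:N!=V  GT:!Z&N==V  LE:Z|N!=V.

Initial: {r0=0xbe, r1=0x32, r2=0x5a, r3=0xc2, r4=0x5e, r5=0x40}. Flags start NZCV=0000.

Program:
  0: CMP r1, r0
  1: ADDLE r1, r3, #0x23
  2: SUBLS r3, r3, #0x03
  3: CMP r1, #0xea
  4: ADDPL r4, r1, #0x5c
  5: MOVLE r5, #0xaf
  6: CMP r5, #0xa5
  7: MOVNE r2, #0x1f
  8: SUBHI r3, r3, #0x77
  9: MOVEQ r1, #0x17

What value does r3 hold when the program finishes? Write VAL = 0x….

VAL = 0xbf

0: ✓ CMP  NZCV=0000
1: · ADDLE
2: ✓ SUBLS  r3←0xbf
3: ✓ CMP  NZCV=0000
4: ✓ ADDPL  r4←0x8e
5: · MOVLE
6: ✓ CMP  NZCV=1001
7: ✓ MOVNE  r2←0x1f
8: · SUBHI
9: · MOVEQ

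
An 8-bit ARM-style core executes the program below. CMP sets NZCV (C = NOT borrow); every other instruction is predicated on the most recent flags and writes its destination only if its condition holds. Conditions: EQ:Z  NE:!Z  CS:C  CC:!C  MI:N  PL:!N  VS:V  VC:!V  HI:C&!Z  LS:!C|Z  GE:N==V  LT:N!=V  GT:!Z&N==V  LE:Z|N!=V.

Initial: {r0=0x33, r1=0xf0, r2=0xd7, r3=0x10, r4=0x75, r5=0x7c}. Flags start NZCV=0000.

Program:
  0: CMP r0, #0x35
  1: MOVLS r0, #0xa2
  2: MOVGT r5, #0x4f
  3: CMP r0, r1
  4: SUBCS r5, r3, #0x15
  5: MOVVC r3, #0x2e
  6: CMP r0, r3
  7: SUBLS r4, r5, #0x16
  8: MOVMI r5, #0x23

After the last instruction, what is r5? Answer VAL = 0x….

VAL = 0x7c

0: ✓ CMP  NZCV=1000
1: ✓ MOVLS  r0←0xa2
2: · MOVGT
3: ✓ CMP  NZCV=1000
4: · SUBCS
5: ✓ MOVVC  r3←0x2e
6: ✓ CMP  NZCV=0011
7: · SUBLS
8: · MOVMI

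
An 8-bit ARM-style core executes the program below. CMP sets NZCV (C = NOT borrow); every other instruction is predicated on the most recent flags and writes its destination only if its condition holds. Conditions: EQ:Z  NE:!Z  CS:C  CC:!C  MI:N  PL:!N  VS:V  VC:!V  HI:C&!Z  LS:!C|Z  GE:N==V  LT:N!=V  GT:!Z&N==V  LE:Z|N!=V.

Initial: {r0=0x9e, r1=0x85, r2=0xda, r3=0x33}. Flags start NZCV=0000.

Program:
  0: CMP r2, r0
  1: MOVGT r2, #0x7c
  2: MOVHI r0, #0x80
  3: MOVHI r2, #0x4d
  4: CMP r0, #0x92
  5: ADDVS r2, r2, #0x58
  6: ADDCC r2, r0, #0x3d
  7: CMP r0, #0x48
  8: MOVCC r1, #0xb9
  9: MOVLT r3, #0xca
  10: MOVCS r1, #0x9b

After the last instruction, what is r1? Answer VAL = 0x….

0: ✓ CMP  NZCV=0010
1: ✓ MOVGT  r2←0x7c
2: ✓ MOVHI  r0←0x80
3: ✓ MOVHI  r2←0x4d
4: ✓ CMP  NZCV=1000
5: · ADDVS
6: ✓ ADDCC  r2←0xbd
7: ✓ CMP  NZCV=0011
8: · MOVCC
9: ✓ MOVLT  r3←0xca
10: ✓ MOVCS  r1←0x9b

VAL = 0x9b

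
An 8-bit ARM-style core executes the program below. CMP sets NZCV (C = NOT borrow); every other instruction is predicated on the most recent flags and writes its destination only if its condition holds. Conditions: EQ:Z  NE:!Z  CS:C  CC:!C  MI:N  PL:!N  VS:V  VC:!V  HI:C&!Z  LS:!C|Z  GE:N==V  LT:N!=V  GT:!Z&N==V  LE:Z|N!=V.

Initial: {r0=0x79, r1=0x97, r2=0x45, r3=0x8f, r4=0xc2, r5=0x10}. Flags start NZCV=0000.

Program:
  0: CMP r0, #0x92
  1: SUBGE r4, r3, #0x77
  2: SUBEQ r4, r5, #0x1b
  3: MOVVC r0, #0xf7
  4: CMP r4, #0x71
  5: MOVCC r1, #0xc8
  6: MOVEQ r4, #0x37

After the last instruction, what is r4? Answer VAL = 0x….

VAL = 0x18

[0] flags=1001 → (cmp)
[1] flags=1001 GE?T → r4=0x18
[2] flags=1001 EQ?F → skip
[3] flags=1001 VC?F → skip
[4] flags=1000 → (cmp)
[5] flags=1000 CC?T → r1=0xc8
[6] flags=1000 EQ?F → skip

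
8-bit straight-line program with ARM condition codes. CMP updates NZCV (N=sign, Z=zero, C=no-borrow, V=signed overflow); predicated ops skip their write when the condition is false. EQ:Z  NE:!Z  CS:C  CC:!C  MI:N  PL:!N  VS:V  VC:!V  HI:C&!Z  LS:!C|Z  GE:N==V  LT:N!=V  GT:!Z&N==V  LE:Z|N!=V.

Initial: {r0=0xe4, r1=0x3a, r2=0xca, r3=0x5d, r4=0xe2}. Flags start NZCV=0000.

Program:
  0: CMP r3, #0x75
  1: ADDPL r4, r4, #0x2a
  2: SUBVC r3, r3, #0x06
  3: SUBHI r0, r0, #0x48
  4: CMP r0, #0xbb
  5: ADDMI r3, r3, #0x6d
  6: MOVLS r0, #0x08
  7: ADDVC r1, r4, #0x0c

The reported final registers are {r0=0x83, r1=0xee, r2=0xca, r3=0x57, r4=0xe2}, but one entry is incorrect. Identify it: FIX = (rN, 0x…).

FIX = (r0, 0xe4)

0: ✓ CMP  NZCV=1000
1: · ADDPL
2: ✓ SUBVC  r3←0x57
3: · SUBHI
4: ✓ CMP  NZCV=0010
5: · ADDMI
6: · MOVLS
7: ✓ ADDVC  r1←0xee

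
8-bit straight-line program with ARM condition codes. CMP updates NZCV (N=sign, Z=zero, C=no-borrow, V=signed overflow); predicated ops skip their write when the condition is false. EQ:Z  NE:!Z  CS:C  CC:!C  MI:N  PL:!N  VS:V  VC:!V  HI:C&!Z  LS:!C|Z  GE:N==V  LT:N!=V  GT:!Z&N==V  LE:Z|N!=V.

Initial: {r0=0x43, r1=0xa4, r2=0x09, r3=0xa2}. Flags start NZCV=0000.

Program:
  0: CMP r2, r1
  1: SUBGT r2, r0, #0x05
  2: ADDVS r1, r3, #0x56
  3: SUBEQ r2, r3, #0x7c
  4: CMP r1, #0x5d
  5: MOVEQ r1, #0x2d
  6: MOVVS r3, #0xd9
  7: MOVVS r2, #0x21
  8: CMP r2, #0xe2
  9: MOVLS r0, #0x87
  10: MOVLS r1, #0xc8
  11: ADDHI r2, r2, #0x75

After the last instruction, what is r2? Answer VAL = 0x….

VAL = 0x21

[0] flags=0000 → (cmp)
[1] flags=0000 GT?T → r2=0x3e
[2] flags=0000 VS?F → skip
[3] flags=0000 EQ?F → skip
[4] flags=0011 → (cmp)
[5] flags=0011 EQ?F → skip
[6] flags=0011 VS?T → r3=0xd9
[7] flags=0011 VS?T → r2=0x21
[8] flags=0000 → (cmp)
[9] flags=0000 LS?T → r0=0x87
[10] flags=0000 LS?T → r1=0xc8
[11] flags=0000 HI?F → skip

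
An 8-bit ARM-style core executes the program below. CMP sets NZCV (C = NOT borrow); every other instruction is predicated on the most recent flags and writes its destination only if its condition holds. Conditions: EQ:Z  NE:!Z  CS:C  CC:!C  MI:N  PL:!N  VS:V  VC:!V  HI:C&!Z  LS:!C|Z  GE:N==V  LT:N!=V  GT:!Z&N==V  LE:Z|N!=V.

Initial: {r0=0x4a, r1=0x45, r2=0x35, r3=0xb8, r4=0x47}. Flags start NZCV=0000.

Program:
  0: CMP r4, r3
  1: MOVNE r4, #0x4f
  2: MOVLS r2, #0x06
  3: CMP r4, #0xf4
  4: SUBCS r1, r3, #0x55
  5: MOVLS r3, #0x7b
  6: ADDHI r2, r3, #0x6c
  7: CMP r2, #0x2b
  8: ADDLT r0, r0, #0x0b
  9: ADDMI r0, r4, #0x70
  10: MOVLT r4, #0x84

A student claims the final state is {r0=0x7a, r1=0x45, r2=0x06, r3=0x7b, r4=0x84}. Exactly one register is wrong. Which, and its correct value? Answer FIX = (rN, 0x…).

[0] flags=1001 → (cmp)
[1] flags=1001 NE?T → r4=0x4f
[2] flags=1001 LS?T → r2=0x06
[3] flags=0000 → (cmp)
[4] flags=0000 CS?F → skip
[5] flags=0000 LS?T → r3=0x7b
[6] flags=0000 HI?F → skip
[7] flags=1000 → (cmp)
[8] flags=1000 LT?T → r0=0x55
[9] flags=1000 MI?T → r0=0xbf
[10] flags=1000 LT?T → r4=0x84

FIX = (r0, 0xbf)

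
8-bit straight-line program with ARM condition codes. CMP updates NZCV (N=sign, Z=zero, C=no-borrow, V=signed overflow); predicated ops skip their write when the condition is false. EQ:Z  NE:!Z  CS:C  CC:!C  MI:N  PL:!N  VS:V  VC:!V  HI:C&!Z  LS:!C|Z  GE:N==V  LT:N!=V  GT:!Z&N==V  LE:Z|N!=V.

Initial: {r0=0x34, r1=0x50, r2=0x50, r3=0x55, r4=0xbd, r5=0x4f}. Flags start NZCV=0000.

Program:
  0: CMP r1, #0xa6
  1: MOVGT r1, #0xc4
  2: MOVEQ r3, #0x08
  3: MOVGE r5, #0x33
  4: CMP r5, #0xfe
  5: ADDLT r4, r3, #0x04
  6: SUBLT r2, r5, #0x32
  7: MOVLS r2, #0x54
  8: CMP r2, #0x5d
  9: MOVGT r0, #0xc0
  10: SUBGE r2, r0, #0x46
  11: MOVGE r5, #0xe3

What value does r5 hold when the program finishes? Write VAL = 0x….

VAL = 0x33

[0] flags=1001 → (cmp)
[1] flags=1001 GT?T → r1=0xc4
[2] flags=1001 EQ?F → skip
[3] flags=1001 GE?T → r5=0x33
[4] flags=0000 → (cmp)
[5] flags=0000 LT?F → skip
[6] flags=0000 LT?F → skip
[7] flags=0000 LS?T → r2=0x54
[8] flags=1000 → (cmp)
[9] flags=1000 GT?F → skip
[10] flags=1000 GE?F → skip
[11] flags=1000 GE?F → skip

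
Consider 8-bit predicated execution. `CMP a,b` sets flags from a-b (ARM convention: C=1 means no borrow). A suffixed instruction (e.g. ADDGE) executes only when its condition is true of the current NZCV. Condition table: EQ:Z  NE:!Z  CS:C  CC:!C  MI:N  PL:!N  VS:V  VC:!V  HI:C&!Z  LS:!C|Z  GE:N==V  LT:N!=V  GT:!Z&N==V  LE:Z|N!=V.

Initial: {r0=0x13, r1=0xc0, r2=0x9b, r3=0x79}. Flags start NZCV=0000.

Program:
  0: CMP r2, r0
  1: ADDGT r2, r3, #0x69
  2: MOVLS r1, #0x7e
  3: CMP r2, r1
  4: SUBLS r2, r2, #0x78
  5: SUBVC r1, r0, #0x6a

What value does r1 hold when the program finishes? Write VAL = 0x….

0: ✓ CMP  NZCV=1010
1: · ADDGT
2: · MOVLS
3: ✓ CMP  NZCV=1000
4: ✓ SUBLS  r2←0x23
5: ✓ SUBVC  r1←0xa9

VAL = 0xa9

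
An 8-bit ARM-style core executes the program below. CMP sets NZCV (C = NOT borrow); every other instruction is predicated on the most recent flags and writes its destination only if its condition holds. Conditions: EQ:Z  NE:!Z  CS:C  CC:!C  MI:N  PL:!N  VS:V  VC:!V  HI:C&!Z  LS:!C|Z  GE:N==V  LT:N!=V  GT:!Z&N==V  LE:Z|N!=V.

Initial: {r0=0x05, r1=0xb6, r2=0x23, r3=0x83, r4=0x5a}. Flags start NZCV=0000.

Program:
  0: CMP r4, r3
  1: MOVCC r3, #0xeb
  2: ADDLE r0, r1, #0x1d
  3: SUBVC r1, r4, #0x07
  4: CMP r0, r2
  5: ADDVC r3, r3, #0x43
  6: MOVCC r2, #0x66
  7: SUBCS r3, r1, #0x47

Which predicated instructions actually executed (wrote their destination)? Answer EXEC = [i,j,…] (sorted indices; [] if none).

EXEC = [1,5,6]

0: ✓ CMP  NZCV=1001
1: ✓ MOVCC  r3←0xeb
2: · ADDLE
3: · SUBVC
4: ✓ CMP  NZCV=1000
5: ✓ ADDVC  r3←0x2e
6: ✓ MOVCC  r2←0x66
7: · SUBCS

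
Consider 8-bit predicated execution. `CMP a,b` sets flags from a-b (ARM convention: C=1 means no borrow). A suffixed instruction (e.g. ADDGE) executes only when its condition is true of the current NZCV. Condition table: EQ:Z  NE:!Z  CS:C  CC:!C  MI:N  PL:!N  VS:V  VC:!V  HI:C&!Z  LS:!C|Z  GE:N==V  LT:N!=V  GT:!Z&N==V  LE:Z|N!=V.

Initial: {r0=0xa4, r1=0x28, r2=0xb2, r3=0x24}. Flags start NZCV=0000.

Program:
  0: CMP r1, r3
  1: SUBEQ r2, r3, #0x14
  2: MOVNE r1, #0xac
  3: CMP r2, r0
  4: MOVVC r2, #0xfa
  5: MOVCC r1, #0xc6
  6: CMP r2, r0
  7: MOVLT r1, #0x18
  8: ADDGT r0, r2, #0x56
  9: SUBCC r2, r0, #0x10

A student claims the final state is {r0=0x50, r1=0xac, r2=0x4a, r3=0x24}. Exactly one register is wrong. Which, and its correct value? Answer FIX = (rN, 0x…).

FIX = (r2, 0xfa)

[0] flags=0010 → (cmp)
[1] flags=0010 EQ?F → skip
[2] flags=0010 NE?T → r1=0xac
[3] flags=0010 → (cmp)
[4] flags=0010 VC?T → r2=0xfa
[5] flags=0010 CC?F → skip
[6] flags=0010 → (cmp)
[7] flags=0010 LT?F → skip
[8] flags=0010 GT?T → r0=0x50
[9] flags=0010 CC?F → skip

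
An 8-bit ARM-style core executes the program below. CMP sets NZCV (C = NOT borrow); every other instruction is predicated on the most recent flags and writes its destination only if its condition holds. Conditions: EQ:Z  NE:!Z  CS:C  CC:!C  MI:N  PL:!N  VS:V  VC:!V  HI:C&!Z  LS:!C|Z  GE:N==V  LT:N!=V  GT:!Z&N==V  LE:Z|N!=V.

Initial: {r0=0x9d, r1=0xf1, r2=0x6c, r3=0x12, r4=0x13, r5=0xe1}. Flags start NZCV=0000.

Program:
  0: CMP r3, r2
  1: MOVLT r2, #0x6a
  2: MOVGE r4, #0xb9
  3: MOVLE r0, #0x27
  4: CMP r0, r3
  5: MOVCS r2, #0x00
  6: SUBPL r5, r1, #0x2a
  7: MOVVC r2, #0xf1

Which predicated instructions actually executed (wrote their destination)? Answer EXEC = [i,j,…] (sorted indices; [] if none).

EXEC = [1,3,5,6,7]

[0] flags=1000 → (cmp)
[1] flags=1000 LT?T → r2=0x6a
[2] flags=1000 GE?F → skip
[3] flags=1000 LE?T → r0=0x27
[4] flags=0010 → (cmp)
[5] flags=0010 CS?T → r2=0x00
[6] flags=0010 PL?T → r5=0xc7
[7] flags=0010 VC?T → r2=0xf1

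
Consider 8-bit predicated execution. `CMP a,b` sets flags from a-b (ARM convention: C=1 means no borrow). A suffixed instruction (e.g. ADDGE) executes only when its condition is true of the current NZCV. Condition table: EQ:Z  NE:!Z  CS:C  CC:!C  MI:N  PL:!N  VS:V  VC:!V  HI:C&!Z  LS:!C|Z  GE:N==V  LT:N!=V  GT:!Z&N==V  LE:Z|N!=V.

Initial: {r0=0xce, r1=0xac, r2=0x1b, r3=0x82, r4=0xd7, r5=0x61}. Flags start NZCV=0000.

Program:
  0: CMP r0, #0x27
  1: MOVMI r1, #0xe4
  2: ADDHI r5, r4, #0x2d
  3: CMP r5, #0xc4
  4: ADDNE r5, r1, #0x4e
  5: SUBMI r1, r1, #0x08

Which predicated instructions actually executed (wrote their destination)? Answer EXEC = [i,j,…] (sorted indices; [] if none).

[0] flags=1010 → (cmp)
[1] flags=1010 MI?T → r1=0xe4
[2] flags=1010 HI?T → r5=0x04
[3] flags=0000 → (cmp)
[4] flags=0000 NE?T → r5=0x32
[5] flags=0000 MI?F → skip

EXEC = [1,2,4]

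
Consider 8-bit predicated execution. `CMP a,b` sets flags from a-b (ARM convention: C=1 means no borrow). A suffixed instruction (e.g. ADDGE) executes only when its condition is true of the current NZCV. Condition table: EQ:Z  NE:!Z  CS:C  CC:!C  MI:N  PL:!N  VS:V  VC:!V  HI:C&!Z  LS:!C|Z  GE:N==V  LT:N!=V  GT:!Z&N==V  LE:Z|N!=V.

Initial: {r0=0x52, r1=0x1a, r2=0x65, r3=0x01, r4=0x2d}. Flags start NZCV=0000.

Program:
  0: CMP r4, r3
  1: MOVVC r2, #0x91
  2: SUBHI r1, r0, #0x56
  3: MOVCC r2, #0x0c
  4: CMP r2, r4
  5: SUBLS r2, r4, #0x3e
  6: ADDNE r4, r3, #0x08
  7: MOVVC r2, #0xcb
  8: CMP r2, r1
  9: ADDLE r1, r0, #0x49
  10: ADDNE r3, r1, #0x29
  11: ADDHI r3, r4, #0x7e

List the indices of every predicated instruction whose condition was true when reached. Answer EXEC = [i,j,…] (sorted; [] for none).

0: ✓ CMP  NZCV=0010
1: ✓ MOVVC  r2←0x91
2: ✓ SUBHI  r1←0xfc
3: · MOVCC
4: ✓ CMP  NZCV=0011
5: · SUBLS
6: ✓ ADDNE  r4←0x09
7: · MOVVC
8: ✓ CMP  NZCV=1000
9: ✓ ADDLE  r1←0x9b
10: ✓ ADDNE  r3←0xc4
11: · ADDHI

EXEC = [1,2,6,9,10]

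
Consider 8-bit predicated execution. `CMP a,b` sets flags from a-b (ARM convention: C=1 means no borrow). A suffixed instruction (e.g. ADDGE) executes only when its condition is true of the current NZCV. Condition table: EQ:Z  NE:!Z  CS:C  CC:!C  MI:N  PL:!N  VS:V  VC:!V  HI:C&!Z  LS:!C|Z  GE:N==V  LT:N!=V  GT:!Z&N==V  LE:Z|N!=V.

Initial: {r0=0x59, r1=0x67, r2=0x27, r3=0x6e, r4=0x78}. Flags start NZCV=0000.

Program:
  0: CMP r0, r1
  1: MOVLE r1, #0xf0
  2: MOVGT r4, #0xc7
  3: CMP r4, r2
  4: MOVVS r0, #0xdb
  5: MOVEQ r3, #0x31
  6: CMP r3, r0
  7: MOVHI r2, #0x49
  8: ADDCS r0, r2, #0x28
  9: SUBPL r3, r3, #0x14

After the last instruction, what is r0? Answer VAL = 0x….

[0] flags=1000 → (cmp)
[1] flags=1000 LE?T → r1=0xf0
[2] flags=1000 GT?F → skip
[3] flags=0010 → (cmp)
[4] flags=0010 VS?F → skip
[5] flags=0010 EQ?F → skip
[6] flags=0010 → (cmp)
[7] flags=0010 HI?T → r2=0x49
[8] flags=0010 CS?T → r0=0x71
[9] flags=0010 PL?T → r3=0x5a

VAL = 0x71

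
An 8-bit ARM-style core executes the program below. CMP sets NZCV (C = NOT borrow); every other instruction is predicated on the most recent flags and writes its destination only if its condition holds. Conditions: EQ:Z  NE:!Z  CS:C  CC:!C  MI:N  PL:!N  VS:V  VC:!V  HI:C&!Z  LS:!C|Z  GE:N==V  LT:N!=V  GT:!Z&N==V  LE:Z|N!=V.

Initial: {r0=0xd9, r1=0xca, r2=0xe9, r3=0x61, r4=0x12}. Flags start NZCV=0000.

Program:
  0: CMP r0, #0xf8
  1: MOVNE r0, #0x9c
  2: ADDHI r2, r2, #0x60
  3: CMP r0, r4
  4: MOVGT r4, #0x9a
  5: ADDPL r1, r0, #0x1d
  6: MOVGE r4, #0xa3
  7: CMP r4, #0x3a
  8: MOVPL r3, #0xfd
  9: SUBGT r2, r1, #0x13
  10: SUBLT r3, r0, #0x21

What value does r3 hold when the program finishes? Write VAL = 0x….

0: ✓ CMP  NZCV=1000
1: ✓ MOVNE  r0←0x9c
2: · ADDHI
3: ✓ CMP  NZCV=1010
4: · MOVGT
5: · ADDPL
6: · MOVGE
7: ✓ CMP  NZCV=1000
8: · MOVPL
9: · SUBGT
10: ✓ SUBLT  r3←0x7b

VAL = 0x7b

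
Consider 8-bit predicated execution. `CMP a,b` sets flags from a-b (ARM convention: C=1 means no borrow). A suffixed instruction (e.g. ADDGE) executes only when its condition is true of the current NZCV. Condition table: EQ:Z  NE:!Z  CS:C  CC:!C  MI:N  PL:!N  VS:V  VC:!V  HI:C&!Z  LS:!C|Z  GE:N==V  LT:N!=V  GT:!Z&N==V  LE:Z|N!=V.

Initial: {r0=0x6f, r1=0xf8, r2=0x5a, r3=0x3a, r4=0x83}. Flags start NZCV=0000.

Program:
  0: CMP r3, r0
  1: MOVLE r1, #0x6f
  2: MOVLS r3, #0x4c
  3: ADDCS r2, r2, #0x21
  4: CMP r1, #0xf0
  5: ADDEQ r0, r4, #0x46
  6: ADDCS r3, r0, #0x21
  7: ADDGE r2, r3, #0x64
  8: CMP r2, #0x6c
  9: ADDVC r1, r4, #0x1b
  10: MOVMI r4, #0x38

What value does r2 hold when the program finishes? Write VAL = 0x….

VAL = 0xb0

0: ✓ CMP  NZCV=1000
1: ✓ MOVLE  r1←0x6f
2: ✓ MOVLS  r3←0x4c
3: · ADDCS
4: ✓ CMP  NZCV=0000
5: · ADDEQ
6: · ADDCS
7: ✓ ADDGE  r2←0xb0
8: ✓ CMP  NZCV=0011
9: · ADDVC
10: · MOVMI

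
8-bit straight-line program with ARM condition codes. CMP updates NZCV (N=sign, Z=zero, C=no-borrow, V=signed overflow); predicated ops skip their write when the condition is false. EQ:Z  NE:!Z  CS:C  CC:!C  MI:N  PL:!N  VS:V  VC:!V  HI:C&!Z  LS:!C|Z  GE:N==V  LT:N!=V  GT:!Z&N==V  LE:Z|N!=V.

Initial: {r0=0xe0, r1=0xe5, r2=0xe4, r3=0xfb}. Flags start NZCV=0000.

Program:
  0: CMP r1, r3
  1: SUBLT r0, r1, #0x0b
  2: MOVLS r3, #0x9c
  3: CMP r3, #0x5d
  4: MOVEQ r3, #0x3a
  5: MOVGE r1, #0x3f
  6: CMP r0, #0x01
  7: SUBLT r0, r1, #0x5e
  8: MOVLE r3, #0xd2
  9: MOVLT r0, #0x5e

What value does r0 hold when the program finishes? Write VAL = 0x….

VAL = 0x5e

0: ✓ CMP  NZCV=1000
1: ✓ SUBLT  r0←0xda
2: ✓ MOVLS  r3←0x9c
3: ✓ CMP  NZCV=0011
4: · MOVEQ
5: · MOVGE
6: ✓ CMP  NZCV=1010
7: ✓ SUBLT  r0←0x87
8: ✓ MOVLE  r3←0xd2
9: ✓ MOVLT  r0←0x5e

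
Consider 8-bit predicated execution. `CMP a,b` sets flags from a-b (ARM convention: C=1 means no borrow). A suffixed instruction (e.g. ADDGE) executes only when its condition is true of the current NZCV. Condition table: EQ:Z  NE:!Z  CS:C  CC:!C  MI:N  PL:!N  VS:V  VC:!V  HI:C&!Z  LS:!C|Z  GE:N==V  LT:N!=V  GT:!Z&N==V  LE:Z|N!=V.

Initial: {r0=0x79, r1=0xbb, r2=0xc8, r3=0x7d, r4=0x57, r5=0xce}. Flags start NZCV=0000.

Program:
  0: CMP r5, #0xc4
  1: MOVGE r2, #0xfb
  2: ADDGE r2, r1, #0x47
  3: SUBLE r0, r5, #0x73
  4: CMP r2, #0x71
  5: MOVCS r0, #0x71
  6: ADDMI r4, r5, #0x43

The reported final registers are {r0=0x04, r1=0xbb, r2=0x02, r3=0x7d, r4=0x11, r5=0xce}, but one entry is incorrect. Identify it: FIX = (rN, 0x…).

FIX = (r0, 0x79)

0: ✓ CMP  NZCV=0010
1: ✓ MOVGE  r2←0xfb
2: ✓ ADDGE  r2←0x02
3: · SUBLE
4: ✓ CMP  NZCV=1000
5: · MOVCS
6: ✓ ADDMI  r4←0x11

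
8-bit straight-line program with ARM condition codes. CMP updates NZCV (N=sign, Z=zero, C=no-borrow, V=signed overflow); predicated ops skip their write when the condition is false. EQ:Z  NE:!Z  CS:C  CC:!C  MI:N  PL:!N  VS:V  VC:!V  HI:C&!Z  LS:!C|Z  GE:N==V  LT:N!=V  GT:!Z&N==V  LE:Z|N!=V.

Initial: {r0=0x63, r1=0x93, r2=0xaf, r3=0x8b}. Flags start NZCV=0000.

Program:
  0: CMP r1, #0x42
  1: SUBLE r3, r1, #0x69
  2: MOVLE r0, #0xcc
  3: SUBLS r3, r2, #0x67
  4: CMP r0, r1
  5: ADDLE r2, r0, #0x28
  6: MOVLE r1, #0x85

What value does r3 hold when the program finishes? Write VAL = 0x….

0: ✓ CMP  NZCV=0011
1: ✓ SUBLE  r3←0x2a
2: ✓ MOVLE  r0←0xcc
3: · SUBLS
4: ✓ CMP  NZCV=0010
5: · ADDLE
6: · MOVLE

VAL = 0x2a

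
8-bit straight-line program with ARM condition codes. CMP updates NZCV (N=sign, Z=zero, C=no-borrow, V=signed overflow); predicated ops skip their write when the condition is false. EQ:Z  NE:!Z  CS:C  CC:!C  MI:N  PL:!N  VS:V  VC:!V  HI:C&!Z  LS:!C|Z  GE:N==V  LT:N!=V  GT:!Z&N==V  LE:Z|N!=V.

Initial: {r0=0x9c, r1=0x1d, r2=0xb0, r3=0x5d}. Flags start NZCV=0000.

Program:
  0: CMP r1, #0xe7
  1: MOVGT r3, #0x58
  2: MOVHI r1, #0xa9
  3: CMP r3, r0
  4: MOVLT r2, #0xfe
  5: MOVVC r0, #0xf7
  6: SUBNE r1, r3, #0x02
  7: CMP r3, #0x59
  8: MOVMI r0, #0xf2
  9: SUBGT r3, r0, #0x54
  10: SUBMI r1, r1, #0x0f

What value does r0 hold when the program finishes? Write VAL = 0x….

[0] flags=0000 → (cmp)
[1] flags=0000 GT?T → r3=0x58
[2] flags=0000 HI?F → skip
[3] flags=1001 → (cmp)
[4] flags=1001 LT?F → skip
[5] flags=1001 VC?F → skip
[6] flags=1001 NE?T → r1=0x56
[7] flags=1000 → (cmp)
[8] flags=1000 MI?T → r0=0xf2
[9] flags=1000 GT?F → skip
[10] flags=1000 MI?T → r1=0x47

VAL = 0xf2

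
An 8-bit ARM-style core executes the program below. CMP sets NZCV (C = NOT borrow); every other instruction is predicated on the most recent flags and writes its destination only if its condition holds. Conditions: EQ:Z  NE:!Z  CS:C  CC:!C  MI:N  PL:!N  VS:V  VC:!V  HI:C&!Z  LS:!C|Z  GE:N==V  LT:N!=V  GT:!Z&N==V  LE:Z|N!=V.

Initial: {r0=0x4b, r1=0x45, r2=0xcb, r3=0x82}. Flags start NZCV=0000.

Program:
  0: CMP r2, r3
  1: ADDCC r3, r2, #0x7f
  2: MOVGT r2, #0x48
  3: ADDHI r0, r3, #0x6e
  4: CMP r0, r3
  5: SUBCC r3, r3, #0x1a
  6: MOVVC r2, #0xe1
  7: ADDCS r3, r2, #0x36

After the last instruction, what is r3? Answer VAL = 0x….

0: ✓ CMP  NZCV=0010
1: · ADDCC
2: ✓ MOVGT  r2←0x48
3: ✓ ADDHI  r0←0xf0
4: ✓ CMP  NZCV=0010
5: · SUBCC
6: ✓ MOVVC  r2←0xe1
7: ✓ ADDCS  r3←0x17

VAL = 0x17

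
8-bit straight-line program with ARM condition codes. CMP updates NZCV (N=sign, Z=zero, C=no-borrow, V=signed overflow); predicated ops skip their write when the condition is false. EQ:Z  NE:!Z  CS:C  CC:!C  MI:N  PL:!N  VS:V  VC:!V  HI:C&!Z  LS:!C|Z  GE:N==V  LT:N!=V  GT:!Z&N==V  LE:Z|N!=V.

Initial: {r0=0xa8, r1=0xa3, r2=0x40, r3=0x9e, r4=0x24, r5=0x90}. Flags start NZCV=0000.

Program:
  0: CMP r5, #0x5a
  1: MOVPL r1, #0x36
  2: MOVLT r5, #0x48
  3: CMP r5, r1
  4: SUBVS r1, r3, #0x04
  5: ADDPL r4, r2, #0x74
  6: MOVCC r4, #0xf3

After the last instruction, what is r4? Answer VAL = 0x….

0: ✓ CMP  NZCV=0011
1: ✓ MOVPL  r1←0x36
2: ✓ MOVLT  r5←0x48
3: ✓ CMP  NZCV=0010
4: · SUBVS
5: ✓ ADDPL  r4←0xb4
6: · MOVCC

VAL = 0xb4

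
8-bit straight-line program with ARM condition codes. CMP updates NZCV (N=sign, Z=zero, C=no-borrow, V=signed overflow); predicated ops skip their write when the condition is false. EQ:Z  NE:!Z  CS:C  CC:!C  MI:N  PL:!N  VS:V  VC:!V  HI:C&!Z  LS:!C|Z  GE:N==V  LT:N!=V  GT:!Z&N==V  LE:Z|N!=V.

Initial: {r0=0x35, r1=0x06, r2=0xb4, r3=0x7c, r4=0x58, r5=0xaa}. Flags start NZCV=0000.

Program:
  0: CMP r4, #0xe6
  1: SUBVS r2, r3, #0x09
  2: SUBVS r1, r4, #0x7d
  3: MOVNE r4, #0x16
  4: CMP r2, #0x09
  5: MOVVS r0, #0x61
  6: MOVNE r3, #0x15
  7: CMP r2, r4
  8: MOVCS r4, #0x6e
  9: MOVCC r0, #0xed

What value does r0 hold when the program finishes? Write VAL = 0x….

VAL = 0x35

0: ✓ CMP  NZCV=0000
1: · SUBVS
2: · SUBVS
3: ✓ MOVNE  r4←0x16
4: ✓ CMP  NZCV=1010
5: · MOVVS
6: ✓ MOVNE  r3←0x15
7: ✓ CMP  NZCV=1010
8: ✓ MOVCS  r4←0x6e
9: · MOVCC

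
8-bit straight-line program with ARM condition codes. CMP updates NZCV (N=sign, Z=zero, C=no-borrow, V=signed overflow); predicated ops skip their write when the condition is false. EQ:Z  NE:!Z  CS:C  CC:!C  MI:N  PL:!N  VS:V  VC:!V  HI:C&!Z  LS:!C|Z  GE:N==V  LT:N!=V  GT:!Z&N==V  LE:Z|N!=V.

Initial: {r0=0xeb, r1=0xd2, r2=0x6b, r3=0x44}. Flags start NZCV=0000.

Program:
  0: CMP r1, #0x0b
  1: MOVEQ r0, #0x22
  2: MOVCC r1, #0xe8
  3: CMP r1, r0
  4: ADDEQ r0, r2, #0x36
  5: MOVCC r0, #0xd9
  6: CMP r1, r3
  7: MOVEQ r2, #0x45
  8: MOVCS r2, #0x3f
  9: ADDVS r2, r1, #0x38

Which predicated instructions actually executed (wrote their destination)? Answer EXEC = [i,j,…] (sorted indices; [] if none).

EXEC = [5,8]

0: ✓ CMP  NZCV=1010
1: · MOVEQ
2: · MOVCC
3: ✓ CMP  NZCV=1000
4: · ADDEQ
5: ✓ MOVCC  r0←0xd9
6: ✓ CMP  NZCV=1010
7: · MOVEQ
8: ✓ MOVCS  r2←0x3f
9: · ADDVS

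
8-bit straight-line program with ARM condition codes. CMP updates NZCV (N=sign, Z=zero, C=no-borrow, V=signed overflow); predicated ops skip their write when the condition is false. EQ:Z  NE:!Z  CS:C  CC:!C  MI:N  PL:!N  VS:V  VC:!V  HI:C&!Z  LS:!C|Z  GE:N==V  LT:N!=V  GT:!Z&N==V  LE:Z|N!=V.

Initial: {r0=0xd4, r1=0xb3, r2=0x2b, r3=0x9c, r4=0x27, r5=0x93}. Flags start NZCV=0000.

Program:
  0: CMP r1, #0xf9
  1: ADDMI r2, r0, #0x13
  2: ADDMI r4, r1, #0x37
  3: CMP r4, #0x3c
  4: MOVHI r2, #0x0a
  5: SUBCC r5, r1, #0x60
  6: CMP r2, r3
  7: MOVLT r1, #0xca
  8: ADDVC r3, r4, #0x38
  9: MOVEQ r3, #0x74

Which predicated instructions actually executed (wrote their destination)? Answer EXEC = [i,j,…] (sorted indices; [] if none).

EXEC = [1,2,4,8]

0: ✓ CMP  NZCV=1000
1: ✓ ADDMI  r2←0xe7
2: ✓ ADDMI  r4←0xea
3: ✓ CMP  NZCV=1010
4: ✓ MOVHI  r2←0x0a
5: · SUBCC
6: ✓ CMP  NZCV=0000
7: · MOVLT
8: ✓ ADDVC  r3←0x22
9: · MOVEQ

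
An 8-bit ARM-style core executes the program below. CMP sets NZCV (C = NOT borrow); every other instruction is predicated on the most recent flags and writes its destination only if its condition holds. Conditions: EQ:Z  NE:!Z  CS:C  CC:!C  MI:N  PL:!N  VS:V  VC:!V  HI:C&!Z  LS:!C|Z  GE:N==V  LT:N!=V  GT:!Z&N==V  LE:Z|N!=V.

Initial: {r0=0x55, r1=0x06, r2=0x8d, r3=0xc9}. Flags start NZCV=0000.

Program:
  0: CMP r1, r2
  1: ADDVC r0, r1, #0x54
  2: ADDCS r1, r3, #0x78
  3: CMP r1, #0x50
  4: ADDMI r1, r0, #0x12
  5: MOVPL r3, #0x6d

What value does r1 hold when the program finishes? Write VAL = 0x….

[0] flags=0000 → (cmp)
[1] flags=0000 VC?T → r0=0x5a
[2] flags=0000 CS?F → skip
[3] flags=1000 → (cmp)
[4] flags=1000 MI?T → r1=0x6c
[5] flags=1000 PL?F → skip

VAL = 0x6c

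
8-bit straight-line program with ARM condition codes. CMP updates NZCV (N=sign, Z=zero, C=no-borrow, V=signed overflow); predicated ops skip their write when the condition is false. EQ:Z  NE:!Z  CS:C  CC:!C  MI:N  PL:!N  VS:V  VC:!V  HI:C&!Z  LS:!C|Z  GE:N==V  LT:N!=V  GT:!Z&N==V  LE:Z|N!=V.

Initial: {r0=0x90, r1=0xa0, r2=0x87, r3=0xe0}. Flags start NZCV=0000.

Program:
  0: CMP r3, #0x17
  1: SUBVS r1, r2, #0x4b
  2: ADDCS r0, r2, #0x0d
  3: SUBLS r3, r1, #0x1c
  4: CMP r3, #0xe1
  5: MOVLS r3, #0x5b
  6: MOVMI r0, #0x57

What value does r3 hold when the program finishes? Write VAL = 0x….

VAL = 0x5b

0: ✓ CMP  NZCV=1010
1: · SUBVS
2: ✓ ADDCS  r0←0x94
3: · SUBLS
4: ✓ CMP  NZCV=1000
5: ✓ MOVLS  r3←0x5b
6: ✓ MOVMI  r0←0x57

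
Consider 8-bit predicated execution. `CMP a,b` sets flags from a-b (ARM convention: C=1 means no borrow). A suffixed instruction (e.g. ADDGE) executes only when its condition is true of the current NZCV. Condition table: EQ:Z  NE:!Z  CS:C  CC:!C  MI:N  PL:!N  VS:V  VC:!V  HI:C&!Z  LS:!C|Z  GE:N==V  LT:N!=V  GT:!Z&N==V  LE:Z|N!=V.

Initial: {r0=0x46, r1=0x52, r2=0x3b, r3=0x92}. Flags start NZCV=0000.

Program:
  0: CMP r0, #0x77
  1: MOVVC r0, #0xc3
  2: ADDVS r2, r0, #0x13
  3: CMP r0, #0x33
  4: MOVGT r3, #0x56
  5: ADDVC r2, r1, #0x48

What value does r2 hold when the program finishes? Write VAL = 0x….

VAL = 0x9a

0: ✓ CMP  NZCV=1000
1: ✓ MOVVC  r0←0xc3
2: · ADDVS
3: ✓ CMP  NZCV=1010
4: · MOVGT
5: ✓ ADDVC  r2←0x9a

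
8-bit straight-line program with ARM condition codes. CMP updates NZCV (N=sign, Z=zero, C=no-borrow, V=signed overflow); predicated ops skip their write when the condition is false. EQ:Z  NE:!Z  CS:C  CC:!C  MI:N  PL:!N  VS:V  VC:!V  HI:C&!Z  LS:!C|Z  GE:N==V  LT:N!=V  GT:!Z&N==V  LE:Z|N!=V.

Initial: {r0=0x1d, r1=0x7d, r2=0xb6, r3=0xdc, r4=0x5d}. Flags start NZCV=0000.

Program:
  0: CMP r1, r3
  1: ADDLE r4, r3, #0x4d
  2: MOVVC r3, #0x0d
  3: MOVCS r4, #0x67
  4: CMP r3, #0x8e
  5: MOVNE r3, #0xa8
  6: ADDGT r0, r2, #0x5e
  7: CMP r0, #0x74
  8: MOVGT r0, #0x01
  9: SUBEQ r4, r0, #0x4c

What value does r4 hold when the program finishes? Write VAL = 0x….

VAL = 0x5d

0: ✓ CMP  NZCV=1001
1: · ADDLE
2: · MOVVC
3: · MOVCS
4: ✓ CMP  NZCV=0010
5: ✓ MOVNE  r3←0xa8
6: ✓ ADDGT  r0←0x14
7: ✓ CMP  NZCV=1000
8: · MOVGT
9: · SUBEQ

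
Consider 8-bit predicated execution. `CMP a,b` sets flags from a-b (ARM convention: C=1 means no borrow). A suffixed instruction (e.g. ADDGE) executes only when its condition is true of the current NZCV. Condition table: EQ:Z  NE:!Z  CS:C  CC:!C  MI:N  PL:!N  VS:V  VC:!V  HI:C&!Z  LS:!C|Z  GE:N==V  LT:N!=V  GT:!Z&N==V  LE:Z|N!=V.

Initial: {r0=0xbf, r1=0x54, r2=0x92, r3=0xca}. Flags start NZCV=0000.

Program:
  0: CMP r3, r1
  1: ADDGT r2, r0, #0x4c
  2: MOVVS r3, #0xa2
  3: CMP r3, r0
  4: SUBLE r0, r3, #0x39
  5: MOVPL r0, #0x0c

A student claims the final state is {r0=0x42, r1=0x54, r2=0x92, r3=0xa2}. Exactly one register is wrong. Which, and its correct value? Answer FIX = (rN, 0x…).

FIX = (r0, 0x69)

0: ✓ CMP  NZCV=0011
1: · ADDGT
2: ✓ MOVVS  r3←0xa2
3: ✓ CMP  NZCV=1000
4: ✓ SUBLE  r0←0x69
5: · MOVPL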